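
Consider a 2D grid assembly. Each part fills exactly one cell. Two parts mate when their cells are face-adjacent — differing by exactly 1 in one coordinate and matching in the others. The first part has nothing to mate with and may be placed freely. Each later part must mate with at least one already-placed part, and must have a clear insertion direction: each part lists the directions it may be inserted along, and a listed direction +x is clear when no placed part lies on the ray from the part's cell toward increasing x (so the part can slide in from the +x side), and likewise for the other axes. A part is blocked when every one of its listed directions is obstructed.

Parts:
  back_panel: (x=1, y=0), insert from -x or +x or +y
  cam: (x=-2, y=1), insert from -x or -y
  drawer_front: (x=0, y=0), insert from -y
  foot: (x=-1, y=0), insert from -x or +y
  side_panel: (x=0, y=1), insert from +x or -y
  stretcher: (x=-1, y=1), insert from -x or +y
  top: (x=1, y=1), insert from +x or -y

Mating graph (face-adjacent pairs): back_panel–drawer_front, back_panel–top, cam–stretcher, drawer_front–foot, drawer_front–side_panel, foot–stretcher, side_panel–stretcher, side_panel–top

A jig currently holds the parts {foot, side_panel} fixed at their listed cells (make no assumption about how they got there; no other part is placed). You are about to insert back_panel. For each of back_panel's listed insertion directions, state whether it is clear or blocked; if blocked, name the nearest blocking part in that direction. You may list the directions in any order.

-x: nearest on ray is foot@(-1, 0) ⇒ blocked
+x: ray from back_panel(1, 0) has no placed part ⇒ clear
+y: ray from back_panel(1, 0) has no placed part ⇒ clear

+x: clear; +y: clear; -x: blocked by foot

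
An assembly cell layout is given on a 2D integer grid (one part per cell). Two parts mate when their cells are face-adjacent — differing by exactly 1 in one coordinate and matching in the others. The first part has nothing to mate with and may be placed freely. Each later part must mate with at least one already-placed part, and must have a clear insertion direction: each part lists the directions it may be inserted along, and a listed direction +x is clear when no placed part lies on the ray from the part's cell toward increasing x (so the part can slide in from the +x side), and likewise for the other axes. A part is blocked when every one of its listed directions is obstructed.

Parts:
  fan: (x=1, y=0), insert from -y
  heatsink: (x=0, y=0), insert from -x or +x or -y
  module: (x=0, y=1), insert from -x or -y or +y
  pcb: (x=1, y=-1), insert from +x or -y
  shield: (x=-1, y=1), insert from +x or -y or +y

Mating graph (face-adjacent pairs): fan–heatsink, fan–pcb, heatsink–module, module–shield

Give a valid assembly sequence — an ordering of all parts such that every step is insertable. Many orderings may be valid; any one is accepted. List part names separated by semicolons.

1. shield@(-1, 1) [+x clear] — {shield}
2. module@(0, 1) [-y clear] — {module, shield}
3. heatsink@(0, 0) [-x clear] — {heatsink, module, shield}
4. fan@(1, 0) [-y clear] — {fan, heatsink, module, shield}
5. pcb@(1, -1) [+x clear] — {fan, heatsink, module, pcb, shield}

shield; module; heatsink; fan; pcb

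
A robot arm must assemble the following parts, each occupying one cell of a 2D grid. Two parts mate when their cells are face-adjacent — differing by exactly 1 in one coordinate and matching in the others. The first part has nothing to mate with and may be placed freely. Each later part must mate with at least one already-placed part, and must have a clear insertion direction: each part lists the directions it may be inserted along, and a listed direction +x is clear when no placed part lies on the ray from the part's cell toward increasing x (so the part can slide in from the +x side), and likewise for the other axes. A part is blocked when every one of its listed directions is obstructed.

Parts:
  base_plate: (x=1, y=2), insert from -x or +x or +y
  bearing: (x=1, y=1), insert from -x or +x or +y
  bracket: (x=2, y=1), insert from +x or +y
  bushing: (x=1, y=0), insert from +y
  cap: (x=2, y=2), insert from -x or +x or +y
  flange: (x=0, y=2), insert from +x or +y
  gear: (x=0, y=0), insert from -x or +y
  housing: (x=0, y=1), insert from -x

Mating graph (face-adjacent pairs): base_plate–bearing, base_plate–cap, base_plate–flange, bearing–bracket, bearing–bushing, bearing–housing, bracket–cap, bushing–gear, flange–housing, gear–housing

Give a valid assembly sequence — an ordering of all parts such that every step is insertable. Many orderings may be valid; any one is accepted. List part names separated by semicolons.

housing; gear; flange; bushing; bearing; base_plate; cap; bracket

1. housing@(0, 1) [-x clear] — {housing}
2. gear@(0, 0) [-x clear] — {gear, housing}
3. flange@(0, 2) [+x clear] — {flange, gear, housing}
4. bushing@(1, 0) [+y clear] — {bushing, flange, gear, housing}
5. bearing@(1, 1) [+x clear] — {bearing, bushing, flange, gear, housing}
6. base_plate@(1, 2) [+x clear] — {base_plate, bearing, bushing, flange, gear, housing}
7. cap@(2, 2) [+x clear] — {base_plate, bearing, bushing, cap, flange, gear, housing}
8. bracket@(2, 1) [+x clear] — {base_plate, bearing, bracket, bushing, cap, flange, gear, housing}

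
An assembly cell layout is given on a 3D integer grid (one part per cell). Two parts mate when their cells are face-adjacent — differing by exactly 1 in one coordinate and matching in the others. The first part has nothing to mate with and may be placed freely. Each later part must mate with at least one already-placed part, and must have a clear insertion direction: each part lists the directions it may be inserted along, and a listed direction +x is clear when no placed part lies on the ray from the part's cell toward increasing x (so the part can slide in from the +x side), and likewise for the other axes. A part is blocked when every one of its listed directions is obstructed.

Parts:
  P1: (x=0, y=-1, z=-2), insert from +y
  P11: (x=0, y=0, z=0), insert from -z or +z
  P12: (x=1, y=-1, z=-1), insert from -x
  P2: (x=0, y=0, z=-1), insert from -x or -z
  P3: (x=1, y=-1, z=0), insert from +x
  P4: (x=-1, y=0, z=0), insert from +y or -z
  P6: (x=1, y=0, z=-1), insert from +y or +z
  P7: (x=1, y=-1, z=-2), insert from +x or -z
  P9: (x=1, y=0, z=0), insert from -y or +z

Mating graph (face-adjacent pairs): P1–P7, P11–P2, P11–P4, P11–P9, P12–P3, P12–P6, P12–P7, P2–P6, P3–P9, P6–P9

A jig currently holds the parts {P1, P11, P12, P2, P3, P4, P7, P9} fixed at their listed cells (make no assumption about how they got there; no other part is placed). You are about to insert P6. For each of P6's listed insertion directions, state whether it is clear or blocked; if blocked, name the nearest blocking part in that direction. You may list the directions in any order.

+y: clear; +z: blocked by P9

+y: ray from P6(1, 0, -1) has no placed part ⇒ clear
+z: nearest on ray is P9@(1, 0, 0) ⇒ blocked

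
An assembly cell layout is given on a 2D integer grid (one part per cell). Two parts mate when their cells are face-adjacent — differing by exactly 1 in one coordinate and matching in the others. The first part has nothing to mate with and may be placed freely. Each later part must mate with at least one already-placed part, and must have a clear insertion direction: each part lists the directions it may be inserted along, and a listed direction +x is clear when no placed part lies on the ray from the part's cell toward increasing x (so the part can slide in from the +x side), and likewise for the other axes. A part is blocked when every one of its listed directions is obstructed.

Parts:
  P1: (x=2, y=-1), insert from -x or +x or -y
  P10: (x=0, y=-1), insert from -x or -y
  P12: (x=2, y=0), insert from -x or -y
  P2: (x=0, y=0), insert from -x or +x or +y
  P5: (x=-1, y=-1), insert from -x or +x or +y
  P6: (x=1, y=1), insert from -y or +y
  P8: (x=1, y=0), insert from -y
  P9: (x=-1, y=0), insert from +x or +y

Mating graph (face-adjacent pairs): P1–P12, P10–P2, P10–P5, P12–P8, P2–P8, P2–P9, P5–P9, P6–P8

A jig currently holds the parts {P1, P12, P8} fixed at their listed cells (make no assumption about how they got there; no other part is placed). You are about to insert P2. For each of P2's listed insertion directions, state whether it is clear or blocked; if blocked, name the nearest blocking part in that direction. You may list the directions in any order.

-x: ray from P2(0, 0) has no placed part ⇒ clear
+x: nearest on ray is P8@(1, 0) ⇒ blocked
+y: ray from P2(0, 0) has no placed part ⇒ clear

+x: blocked by P8; +y: clear; -x: clear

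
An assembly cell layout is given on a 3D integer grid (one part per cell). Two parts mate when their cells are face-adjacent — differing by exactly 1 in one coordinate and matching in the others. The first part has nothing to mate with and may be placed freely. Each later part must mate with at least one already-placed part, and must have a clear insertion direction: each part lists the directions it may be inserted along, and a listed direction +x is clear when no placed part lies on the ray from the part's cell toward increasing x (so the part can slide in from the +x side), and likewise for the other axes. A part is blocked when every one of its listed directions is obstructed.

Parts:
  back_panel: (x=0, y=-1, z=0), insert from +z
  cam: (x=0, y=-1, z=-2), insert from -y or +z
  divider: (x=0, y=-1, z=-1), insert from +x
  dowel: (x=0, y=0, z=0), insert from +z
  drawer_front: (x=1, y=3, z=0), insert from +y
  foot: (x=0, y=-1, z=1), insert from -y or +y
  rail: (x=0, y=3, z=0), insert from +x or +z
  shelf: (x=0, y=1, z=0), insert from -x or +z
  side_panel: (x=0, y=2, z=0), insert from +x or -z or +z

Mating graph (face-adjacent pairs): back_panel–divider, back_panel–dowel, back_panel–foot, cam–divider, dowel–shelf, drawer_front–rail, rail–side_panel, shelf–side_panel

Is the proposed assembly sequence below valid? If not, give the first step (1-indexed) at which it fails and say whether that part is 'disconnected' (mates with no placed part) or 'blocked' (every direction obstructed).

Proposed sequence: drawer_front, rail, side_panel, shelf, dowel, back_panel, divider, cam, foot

1. drawer_front@(1, 3, 0) [+y clear] — {drawer_front}
2. rail@(0, 3, 0) [+z clear] — {drawer_front, rail}
3. side_panel@(0, 2, 0) [+x clear] — {drawer_front, rail, side_panel}
4. shelf@(0, 1, 0) [-x clear] — {drawer_front, rail, shelf, side_panel}
5. dowel@(0, 0, 0) [+z clear] — {dowel, drawer_front, rail, shelf, side_panel}
6. back_panel@(0, -1, 0) [+z clear] — {back_panel, dowel, drawer_front, rail, shelf, side_panel}
7. divider@(0, -1, -1) [+x clear] — {back_panel, divider, dowel, drawer_front, rail, shelf, side_panel}
8. cam@(0, -1, -2) [-y clear] — {back_panel, cam, divider, dowel, drawer_front, rail, shelf, side_panel}
9. foot@(0, -1, 1) [-y clear] — {back_panel, cam, divider, dowel, drawer_front, foot, rail, shelf, side_panel}

Valid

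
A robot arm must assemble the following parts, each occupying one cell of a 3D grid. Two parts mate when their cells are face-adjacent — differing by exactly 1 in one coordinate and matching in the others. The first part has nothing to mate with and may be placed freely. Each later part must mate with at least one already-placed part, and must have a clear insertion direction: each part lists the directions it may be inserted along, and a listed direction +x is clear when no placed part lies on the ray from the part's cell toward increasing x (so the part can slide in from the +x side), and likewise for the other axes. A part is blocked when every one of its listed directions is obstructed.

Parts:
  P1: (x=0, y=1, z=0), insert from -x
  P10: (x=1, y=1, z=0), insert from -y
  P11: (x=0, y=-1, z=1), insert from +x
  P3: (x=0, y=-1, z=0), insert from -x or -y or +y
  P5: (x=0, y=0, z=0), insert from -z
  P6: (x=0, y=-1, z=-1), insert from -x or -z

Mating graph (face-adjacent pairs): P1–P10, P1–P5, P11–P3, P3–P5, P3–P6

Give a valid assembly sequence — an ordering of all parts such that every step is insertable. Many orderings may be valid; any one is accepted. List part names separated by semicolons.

P11; P3; P5; P1; P6; P10

1. P11@(0, -1, 1) [+x clear] — {P11}
2. P3@(0, -1, 0) [-x clear] — {P11, P3}
3. P5@(0, 0, 0) [-z clear] — {P11, P3, P5}
4. P1@(0, 1, 0) [-x clear] — {P1, P11, P3, P5}
5. P6@(0, -1, -1) [-x clear] — {P1, P11, P3, P5, P6}
6. P10@(1, 1, 0) [-y clear] — {P1, P10, P11, P3, P5, P6}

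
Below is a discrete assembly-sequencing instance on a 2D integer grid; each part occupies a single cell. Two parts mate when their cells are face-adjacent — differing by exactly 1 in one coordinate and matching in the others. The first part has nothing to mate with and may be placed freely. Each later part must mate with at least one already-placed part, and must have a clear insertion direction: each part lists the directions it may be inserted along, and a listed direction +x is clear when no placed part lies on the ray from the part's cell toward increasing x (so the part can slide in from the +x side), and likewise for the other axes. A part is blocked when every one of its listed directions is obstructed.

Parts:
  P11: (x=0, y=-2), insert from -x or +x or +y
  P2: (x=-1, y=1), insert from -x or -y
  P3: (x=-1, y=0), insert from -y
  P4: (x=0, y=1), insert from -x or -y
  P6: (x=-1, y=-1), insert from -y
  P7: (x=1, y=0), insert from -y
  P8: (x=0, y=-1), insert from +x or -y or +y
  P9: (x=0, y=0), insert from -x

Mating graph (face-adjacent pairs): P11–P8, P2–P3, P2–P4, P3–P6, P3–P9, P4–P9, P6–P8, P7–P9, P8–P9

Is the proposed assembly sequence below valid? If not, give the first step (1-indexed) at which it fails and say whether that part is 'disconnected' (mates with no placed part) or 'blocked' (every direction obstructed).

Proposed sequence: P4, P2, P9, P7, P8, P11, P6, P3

1. P4@(0, 1) [-x clear] — {P4}
2. P2@(-1, 1) [-x clear] — {P2, P4}
3. P9@(0, 0) [-x clear] — {P2, P4, P9}
4. P7@(1, 0) [-y clear] — {P2, P4, P7, P9}
5. P8@(0, -1) [+x clear] — {P2, P4, P7, P8, P9}
6. P11@(0, -2) [-x clear] — {P11, P2, P4, P7, P8, P9}
7. P6@(-1, -1) [-y clear] — {P11, P2, P4, P6, P7, P8, P9}
8. P3@(-1, 0) — -y all obstructed ⇒ blocked

Invalid at step 8 (blocked)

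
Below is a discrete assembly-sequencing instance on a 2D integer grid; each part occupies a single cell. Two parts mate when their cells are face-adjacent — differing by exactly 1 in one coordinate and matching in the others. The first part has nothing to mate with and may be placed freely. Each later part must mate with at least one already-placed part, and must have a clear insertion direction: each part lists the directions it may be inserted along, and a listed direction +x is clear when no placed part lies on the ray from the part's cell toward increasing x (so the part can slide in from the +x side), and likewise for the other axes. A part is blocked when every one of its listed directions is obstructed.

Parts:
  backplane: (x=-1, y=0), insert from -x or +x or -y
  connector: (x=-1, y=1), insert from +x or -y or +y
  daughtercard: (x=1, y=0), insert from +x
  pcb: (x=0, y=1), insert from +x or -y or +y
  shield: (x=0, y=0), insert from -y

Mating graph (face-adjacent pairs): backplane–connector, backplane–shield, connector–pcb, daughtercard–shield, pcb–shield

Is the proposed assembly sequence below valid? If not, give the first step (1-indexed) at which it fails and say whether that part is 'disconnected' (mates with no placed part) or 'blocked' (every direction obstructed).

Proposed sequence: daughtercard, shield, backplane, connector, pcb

1. daughtercard@(1, 0) [+x clear] — {daughtercard}
2. shield@(0, 0) [-y clear] — {daughtercard, shield}
3. backplane@(-1, 0) [-x clear] — {backplane, daughtercard, shield}
4. connector@(-1, 1) [+x clear] — {backplane, connector, daughtercard, shield}
5. pcb@(0, 1) [+x clear] — {backplane, connector, daughtercard, pcb, shield}

Valid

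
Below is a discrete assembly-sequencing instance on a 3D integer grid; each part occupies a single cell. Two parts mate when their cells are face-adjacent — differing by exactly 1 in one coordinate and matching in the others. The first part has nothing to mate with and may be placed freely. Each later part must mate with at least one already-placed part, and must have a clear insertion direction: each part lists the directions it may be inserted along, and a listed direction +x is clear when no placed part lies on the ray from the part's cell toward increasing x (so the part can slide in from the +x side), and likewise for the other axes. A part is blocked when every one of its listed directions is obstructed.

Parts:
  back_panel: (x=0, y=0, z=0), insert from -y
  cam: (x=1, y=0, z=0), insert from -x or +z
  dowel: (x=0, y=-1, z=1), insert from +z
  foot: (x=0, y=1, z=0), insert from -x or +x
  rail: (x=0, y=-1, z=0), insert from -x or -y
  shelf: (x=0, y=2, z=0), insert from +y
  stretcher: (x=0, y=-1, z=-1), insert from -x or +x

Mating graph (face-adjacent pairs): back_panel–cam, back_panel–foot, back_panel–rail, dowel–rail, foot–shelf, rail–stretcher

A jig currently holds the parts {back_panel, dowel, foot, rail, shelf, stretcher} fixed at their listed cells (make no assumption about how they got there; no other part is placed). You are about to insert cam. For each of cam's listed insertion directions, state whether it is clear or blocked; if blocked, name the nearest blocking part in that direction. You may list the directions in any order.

-x: nearest on ray is back_panel@(0, 0, 0) ⇒ blocked
+z: ray from cam(1, 0, 0) has no placed part ⇒ clear

+z: clear; -x: blocked by back_panel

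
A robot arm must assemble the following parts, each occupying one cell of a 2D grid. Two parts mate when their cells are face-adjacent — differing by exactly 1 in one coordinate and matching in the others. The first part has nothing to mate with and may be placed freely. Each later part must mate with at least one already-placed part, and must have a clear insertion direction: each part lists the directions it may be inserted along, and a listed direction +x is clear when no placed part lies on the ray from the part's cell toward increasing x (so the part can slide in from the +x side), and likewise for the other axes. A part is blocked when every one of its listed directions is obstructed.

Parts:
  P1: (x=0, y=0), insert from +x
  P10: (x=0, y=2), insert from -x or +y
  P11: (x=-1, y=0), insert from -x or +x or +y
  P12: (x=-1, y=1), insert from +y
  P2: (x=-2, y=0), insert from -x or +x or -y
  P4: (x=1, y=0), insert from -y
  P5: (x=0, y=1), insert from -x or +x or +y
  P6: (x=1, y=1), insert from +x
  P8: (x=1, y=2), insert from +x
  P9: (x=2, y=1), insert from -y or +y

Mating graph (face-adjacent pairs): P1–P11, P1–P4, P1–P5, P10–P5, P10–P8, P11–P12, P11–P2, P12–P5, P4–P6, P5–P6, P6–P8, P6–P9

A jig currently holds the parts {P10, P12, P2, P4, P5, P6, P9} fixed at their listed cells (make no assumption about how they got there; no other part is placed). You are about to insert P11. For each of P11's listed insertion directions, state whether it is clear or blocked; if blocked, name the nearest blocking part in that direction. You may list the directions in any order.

+x: blocked by P4; +y: blocked by P12; -x: blocked by P2

-x: nearest on ray is P2@(-2, 0) ⇒ blocked
+x: nearest on ray is P4@(1, 0) ⇒ blocked
+y: nearest on ray is P12@(-1, 1) ⇒ blocked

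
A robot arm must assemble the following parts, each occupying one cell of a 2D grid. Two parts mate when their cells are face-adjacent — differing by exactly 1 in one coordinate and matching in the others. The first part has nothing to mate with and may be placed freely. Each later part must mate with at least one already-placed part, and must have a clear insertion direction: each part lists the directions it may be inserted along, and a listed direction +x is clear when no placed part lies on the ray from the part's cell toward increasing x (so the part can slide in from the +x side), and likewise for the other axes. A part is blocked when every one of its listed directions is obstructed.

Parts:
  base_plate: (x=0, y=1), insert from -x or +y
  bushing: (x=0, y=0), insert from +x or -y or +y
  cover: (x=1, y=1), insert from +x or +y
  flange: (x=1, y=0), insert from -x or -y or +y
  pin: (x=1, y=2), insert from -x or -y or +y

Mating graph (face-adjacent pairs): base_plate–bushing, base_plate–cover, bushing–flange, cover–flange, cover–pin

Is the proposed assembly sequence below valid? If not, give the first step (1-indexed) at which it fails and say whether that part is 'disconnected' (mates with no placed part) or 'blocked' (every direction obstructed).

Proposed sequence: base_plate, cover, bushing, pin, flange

1. base_plate@(0, 1) [-x clear] — {base_plate}
2. cover@(1, 1) [+x clear] — {base_plate, cover}
3. bushing@(0, 0) [+x clear] — {base_plate, bushing, cover}
4. pin@(1, 2) [-x clear] — {base_plate, bushing, cover, pin}
5. flange@(1, 0) [-y clear] — {base_plate, bushing, cover, flange, pin}

Valid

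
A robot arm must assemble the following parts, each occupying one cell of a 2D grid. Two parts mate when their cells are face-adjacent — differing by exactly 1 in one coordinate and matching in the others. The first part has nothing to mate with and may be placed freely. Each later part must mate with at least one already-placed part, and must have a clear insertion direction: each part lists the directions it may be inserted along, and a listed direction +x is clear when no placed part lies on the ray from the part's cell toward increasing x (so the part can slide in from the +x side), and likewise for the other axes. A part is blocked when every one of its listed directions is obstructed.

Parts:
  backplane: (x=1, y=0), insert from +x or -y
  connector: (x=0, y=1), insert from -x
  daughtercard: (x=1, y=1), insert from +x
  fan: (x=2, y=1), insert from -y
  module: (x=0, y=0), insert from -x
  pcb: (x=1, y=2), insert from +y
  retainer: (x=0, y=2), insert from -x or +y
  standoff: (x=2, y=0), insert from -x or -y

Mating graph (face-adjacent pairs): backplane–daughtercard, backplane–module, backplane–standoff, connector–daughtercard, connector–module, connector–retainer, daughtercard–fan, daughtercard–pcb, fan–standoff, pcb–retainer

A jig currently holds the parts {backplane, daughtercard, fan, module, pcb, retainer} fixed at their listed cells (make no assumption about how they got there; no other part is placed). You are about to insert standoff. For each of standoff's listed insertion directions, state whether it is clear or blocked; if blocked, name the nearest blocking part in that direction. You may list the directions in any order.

-x: blocked by backplane; -y: clear

-x: nearest on ray is backplane@(1, 0) ⇒ blocked
-y: ray from standoff(2, 0) has no placed part ⇒ clear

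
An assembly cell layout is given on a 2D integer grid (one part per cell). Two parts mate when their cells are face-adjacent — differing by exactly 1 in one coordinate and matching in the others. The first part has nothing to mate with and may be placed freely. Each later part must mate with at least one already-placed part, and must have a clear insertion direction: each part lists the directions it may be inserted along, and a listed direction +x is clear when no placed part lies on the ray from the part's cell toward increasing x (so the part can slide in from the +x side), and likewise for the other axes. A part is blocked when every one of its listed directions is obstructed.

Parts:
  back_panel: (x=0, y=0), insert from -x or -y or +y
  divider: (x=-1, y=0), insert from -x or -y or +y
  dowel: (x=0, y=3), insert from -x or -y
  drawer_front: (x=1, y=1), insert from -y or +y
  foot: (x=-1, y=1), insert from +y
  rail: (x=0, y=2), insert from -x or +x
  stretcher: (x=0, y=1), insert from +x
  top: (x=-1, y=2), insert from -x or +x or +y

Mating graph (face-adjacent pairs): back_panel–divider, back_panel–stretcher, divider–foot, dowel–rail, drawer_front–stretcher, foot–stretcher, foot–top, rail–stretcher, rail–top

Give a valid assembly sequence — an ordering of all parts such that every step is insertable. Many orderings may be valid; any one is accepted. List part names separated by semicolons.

1. rail@(0, 2) [-x clear] — {rail}
2. stretcher@(0, 1) [+x clear] — {rail, stretcher}
3. drawer_front@(1, 1) [-y clear] — {drawer_front, rail, stretcher}
4. back_panel@(0, 0) [-x clear] — {back_panel, drawer_front, rail, stretcher}
5. divider@(-1, 0) [-x clear] — {back_panel, divider, drawer_front, rail, stretcher}
6. dowel@(0, 3) [-x clear] — {back_panel, divider, dowel, drawer_front, rail, stretcher}
7. foot@(-1, 1) [+y clear] — {back_panel, divider, dowel, drawer_front, foot, rail, stretcher}
8. top@(-1, 2) [-x clear] — {back_panel, divider, dowel, drawer_front, foot, rail, stretcher, top}

rail; stretcher; drawer_front; back_panel; divider; dowel; foot; top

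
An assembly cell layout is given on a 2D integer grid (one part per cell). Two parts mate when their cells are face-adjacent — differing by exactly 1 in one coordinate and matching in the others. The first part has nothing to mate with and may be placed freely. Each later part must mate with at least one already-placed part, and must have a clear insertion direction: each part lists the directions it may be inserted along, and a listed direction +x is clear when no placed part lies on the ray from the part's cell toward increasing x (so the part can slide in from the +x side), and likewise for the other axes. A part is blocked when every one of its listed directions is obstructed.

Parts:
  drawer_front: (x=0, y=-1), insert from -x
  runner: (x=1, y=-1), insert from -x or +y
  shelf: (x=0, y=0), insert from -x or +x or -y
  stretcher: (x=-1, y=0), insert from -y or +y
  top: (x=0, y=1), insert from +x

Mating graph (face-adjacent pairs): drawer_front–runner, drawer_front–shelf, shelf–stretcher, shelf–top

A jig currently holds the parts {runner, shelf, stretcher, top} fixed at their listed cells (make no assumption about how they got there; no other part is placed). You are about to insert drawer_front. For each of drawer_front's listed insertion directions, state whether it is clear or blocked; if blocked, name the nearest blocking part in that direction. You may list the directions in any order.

-x: ray from drawer_front(0, -1) has no placed part ⇒ clear

-x: clear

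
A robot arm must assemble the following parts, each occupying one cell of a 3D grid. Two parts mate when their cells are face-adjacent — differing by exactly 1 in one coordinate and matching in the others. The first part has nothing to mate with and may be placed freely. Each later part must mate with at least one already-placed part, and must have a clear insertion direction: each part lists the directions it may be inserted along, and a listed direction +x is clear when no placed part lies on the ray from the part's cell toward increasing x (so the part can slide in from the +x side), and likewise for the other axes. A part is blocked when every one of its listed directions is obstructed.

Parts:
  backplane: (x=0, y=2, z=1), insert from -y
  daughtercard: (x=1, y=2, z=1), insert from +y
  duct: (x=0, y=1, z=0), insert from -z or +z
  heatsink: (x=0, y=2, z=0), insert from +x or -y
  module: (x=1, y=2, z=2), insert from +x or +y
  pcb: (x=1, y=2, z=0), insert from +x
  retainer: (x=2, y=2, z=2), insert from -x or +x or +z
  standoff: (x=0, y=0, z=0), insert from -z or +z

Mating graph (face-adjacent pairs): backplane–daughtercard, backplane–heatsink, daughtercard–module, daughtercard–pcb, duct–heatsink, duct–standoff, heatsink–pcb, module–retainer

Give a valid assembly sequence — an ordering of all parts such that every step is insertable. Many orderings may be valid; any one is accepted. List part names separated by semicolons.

standoff; duct; heatsink; backplane; daughtercard; pcb; module; retainer

1. standoff@(0, 0, 0) [-z clear] — {standoff}
2. duct@(0, 1, 0) [-z clear] — {duct, standoff}
3. heatsink@(0, 2, 0) [+x clear] — {duct, heatsink, standoff}
4. backplane@(0, 2, 1) [-y clear] — {backplane, duct, heatsink, standoff}
5. daughtercard@(1, 2, 1) [+y clear] — {backplane, daughtercard, duct, heatsink, standoff}
6. pcb@(1, 2, 0) [+x clear] — {backplane, daughtercard, duct, heatsink, pcb, standoff}
7. module@(1, 2, 2) [+x clear] — {backplane, daughtercard, duct, heatsink, module, pcb, standoff}
8. retainer@(2, 2, 2) [+x clear] — {backplane, daughtercard, duct, heatsink, module, pcb, retainer, standoff}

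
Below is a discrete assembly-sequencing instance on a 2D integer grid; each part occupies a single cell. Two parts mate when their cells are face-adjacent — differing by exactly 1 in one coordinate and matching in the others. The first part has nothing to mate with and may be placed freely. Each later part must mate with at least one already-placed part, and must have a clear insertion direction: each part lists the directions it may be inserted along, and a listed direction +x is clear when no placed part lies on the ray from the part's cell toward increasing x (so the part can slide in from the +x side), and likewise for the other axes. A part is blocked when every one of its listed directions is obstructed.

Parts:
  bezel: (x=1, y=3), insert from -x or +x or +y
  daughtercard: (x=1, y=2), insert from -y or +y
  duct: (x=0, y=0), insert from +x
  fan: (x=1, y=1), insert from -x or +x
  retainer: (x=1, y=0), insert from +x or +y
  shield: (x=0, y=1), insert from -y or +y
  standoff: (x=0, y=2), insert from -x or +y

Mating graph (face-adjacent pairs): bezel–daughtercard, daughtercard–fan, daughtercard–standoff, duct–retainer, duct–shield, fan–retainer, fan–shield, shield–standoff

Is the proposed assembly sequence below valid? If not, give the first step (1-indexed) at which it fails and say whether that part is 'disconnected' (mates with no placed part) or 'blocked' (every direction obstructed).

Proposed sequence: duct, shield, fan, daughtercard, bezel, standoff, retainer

1. duct@(0, 0) [+x clear] — {duct}
2. shield@(0, 1) [+y clear] — {duct, shield}
3. fan@(1, 1) [+x clear] — {duct, fan, shield}
4. daughtercard@(1, 2) [+y clear] — {daughtercard, duct, fan, shield}
5. bezel@(1, 3) [-x clear] — {bezel, daughtercard, duct, fan, shield}
6. standoff@(0, 2) [-x clear] — {bezel, daughtercard, duct, fan, shield, standoff}
7. retainer@(1, 0) [+x clear] — {bezel, daughtercard, duct, fan, retainer, shield, standoff}

Valid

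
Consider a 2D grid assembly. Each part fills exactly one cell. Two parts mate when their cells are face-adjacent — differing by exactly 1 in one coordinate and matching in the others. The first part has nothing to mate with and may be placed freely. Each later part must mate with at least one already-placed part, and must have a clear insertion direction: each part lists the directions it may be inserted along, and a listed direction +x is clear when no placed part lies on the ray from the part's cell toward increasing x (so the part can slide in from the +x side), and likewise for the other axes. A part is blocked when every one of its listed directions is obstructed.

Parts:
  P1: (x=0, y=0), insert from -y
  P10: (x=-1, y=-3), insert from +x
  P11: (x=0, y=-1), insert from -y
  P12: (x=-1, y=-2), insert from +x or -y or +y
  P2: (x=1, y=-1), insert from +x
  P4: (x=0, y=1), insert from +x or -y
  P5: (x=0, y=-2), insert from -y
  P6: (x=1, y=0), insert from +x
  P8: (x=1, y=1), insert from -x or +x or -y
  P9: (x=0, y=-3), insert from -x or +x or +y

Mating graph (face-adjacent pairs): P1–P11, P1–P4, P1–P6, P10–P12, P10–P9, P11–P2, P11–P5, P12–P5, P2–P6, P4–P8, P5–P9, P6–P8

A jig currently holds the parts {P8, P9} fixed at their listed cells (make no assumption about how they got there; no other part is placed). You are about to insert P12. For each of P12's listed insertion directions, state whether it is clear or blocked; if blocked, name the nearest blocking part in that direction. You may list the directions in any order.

+x: clear; +y: clear; -y: clear

+x: ray from P12(-1, -2) has no placed part ⇒ clear
-y: ray from P12(-1, -2) has no placed part ⇒ clear
+y: ray from P12(-1, -2) has no placed part ⇒ clear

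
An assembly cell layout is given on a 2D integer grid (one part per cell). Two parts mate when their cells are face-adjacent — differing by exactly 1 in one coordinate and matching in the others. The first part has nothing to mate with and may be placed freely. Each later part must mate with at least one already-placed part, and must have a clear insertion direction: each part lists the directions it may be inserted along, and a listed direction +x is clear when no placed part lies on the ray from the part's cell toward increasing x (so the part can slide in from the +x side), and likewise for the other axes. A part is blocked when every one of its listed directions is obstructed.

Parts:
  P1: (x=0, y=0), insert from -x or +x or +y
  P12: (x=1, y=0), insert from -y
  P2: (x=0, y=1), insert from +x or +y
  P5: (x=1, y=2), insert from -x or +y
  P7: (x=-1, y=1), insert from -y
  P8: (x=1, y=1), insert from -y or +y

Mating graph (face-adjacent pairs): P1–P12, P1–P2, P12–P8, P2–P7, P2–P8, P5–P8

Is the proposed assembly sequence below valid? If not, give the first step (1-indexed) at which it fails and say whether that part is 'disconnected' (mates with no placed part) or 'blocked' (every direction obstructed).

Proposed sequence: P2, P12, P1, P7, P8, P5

1. P2@(0, 1) [+x clear] — {P2}
2. P12@(1, 0) — no placed neighbour ⇒ disconnected

Invalid at step 2 (disconnected)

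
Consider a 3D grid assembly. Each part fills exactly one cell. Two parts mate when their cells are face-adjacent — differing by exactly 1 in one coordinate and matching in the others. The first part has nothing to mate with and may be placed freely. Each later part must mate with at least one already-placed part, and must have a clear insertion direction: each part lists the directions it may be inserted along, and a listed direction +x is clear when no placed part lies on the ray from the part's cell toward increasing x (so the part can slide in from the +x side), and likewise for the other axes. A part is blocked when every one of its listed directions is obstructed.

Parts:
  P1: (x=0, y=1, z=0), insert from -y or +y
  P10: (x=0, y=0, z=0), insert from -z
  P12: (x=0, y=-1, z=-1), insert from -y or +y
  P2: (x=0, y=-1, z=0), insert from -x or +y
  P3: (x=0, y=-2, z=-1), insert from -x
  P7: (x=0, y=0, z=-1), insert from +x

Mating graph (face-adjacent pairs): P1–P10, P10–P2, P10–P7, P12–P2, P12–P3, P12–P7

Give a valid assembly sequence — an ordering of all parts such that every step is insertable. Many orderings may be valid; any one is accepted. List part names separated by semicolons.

P3; P12; P2; P10; P7; P1

1. P3@(0, -2, -1) [-x clear] — {P3}
2. P12@(0, -1, -1) [+y clear] — {P12, P3}
3. P2@(0, -1, 0) [-x clear] — {P12, P2, P3}
4. P10@(0, 0, 0) [-z clear] — {P10, P12, P2, P3}
5. P7@(0, 0, -1) [+x clear] — {P10, P12, P2, P3, P7}
6. P1@(0, 1, 0) [+y clear] — {P1, P10, P12, P2, P3, P7}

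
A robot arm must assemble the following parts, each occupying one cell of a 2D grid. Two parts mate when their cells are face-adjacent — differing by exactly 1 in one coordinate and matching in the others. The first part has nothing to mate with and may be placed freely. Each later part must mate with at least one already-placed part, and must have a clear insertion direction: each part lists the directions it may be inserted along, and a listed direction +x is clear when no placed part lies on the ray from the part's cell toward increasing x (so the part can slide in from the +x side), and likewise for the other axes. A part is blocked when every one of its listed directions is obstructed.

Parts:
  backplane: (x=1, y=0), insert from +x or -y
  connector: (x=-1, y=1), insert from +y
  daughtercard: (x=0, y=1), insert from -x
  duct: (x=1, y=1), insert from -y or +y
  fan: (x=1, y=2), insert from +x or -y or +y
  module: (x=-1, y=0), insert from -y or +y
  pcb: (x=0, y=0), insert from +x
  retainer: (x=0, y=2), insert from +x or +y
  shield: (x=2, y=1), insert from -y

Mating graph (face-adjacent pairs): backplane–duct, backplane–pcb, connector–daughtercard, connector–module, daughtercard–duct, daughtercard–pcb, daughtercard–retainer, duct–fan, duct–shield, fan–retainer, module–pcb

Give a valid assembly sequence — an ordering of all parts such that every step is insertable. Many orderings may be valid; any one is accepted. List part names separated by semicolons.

1. daughtercard@(0, 1) [-x clear] — {daughtercard}
2. pcb@(0, 0) [+x clear] — {daughtercard, pcb}
3. connector@(-1, 1) [+y clear] — {connector, daughtercard, pcb}
4. backplane@(1, 0) [+x clear] — {backplane, connector, daughtercard, pcb}
5. module@(-1, 0) [-y clear] — {backplane, connector, daughtercard, module, pcb}
6. retainer@(0, 2) [+x clear] — {backplane, connector, daughtercard, module, pcb, retainer}
7. duct@(1, 1) [+y clear] — {backplane, connector, daughtercard, duct, module, pcb, retainer}
8. fan@(1, 2) [+x clear] — {backplane, connector, daughtercard, duct, fan, module, pcb, retainer}
9. shield@(2, 1) [-y clear] — {backplane, connector, daughtercard, duct, fan, module, pcb, retainer, shield}

daughtercard; pcb; connector; backplane; module; retainer; duct; fan; shield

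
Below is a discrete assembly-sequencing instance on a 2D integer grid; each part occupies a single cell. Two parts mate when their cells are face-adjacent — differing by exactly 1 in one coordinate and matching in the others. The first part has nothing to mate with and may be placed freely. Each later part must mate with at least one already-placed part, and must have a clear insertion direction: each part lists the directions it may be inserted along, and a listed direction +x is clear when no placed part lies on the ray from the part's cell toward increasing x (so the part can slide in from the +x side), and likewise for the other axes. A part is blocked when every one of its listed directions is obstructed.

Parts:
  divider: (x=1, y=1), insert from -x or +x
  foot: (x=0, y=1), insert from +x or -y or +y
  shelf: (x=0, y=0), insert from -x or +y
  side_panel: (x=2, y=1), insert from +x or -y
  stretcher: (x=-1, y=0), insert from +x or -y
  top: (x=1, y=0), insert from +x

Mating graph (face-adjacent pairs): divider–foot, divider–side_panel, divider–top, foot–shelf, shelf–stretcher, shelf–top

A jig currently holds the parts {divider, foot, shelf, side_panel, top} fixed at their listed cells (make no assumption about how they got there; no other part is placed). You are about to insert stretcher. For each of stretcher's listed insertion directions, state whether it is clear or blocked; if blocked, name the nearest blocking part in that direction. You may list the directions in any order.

+x: nearest on ray is shelf@(0, 0) ⇒ blocked
-y: ray from stretcher(-1, 0) has no placed part ⇒ clear

+x: blocked by shelf; -y: clear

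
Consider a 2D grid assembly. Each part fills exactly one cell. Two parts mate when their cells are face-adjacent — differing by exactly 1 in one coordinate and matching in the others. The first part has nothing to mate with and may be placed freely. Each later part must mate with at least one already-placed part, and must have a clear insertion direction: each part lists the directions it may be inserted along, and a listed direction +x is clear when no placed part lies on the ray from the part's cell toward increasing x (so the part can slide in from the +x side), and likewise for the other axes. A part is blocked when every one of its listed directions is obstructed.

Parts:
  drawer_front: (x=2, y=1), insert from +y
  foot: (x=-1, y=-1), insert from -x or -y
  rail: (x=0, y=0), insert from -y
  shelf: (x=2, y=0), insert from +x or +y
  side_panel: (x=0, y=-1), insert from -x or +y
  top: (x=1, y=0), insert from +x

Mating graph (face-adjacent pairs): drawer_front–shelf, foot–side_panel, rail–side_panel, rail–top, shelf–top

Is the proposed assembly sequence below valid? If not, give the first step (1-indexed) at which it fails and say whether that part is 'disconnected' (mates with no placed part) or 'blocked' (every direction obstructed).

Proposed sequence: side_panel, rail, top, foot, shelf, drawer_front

1. side_panel@(0, -1) [-x clear] — {side_panel}
2. rail@(0, 0) — -y all obstructed ⇒ blocked

Invalid at step 2 (blocked)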